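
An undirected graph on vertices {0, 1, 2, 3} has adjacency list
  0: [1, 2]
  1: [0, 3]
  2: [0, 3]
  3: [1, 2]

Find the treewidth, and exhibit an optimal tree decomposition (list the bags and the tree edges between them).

Every bag has size at most 3, so the width is 3 − 1 = 2 and tw(G) ≤ 2. Since 2–0–1–3–2 is a cycle in G, G is not acyclic. Forests are exactly the graphs of treewidth ≤ 1, so tw(G) ≥ 2. Therefore the treewidth is 2.

Treewidth 2.
One such decomposition:
Bags: B1 = {0, 1, 2}  B2 = {1, 2, 3}
Tree: B1–B2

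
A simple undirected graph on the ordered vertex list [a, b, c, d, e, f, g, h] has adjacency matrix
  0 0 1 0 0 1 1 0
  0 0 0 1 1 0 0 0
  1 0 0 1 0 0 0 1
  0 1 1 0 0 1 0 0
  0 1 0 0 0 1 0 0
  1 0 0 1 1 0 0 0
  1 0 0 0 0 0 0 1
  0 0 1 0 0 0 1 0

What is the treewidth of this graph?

A width-2 tree decomposition is:
Bags: B1 = {a, g, h}  B2 = {a, c, h}  B3 = {a, c, f}  B4 = {c, d, f}  B5 = {d, e, f}  B6 = {b, d, e}
Tree: B1–B2, B2–B3, B3–B4, B4–B5, B5–B6
Every bag has size at most 3, so the width is 3 − 1 = 2 and tw(G) ≤ 2. The edges g–h–c–a–g form a cycle, so G is not a tree and its treewidth is at least 2. Therefore the treewidth is 2.

2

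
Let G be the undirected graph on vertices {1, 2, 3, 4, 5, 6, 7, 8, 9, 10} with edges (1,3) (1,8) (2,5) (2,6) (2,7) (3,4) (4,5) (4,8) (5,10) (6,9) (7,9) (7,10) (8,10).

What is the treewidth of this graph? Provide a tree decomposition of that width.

Treewidth 2.
Bags: B1 = {1, 3, 8}  B2 = {3, 4, 8}  B3 = {4, 8, 10}  B4 = {4, 5, 10}  B5 = {5, 7, 10}  B6 = {2, 5, 7}  B7 = {2, 7, 9}  B8 = {2, 6, 9}
Tree: B1–B2, B2–B3, B3–B4, B4–B5, B5–B6, B6–B7, B7–B8

Every bag has size at most 3, so the width is 3 − 1 = 2 and tw(G) ≤ 2. Since 1–3–4–8–1 is a cycle in G, G is not acyclic. Forests are exactly the graphs of treewidth ≤ 1, so tw(G) ≥ 2. Hence tw(G) = 2 exactly.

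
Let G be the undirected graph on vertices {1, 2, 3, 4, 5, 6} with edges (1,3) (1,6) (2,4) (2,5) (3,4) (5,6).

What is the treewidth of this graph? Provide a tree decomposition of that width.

Treewidth 2.
Bags: B1 = {1, 5, 6}  B2 = {1, 3, 5}  B3 = {3, 4, 5}  B4 = {2, 4, 5}
Tree: B1–B2, B2–B3, B3–B4

Each bag holds 3 vertices, so the decomposition has width 2, which upper-bounds the treewidth. For the lower bound, G contains the cycle 5–6–1–3–4–2–5, so G is not a forest; only forests have treewidth ≤ 1, hence tw(G) ≥ 2. Hence tw(G) = 2 exactly.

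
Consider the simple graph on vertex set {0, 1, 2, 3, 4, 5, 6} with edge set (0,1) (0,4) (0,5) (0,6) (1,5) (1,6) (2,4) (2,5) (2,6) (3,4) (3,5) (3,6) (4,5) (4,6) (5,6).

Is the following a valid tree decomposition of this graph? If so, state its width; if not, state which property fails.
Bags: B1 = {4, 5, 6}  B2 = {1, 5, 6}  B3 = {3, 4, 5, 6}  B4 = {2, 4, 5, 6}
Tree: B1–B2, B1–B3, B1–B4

No — vertex 0 appears in no bag.

A tree decomposition must satisfy three properties: every vertex lies in some bag; for every edge, both endpoints lie together in some bag; and for every vertex, the bags containing it form a connected subtree. Here vertex 0 appears in no bag, so the decomposition is invalid.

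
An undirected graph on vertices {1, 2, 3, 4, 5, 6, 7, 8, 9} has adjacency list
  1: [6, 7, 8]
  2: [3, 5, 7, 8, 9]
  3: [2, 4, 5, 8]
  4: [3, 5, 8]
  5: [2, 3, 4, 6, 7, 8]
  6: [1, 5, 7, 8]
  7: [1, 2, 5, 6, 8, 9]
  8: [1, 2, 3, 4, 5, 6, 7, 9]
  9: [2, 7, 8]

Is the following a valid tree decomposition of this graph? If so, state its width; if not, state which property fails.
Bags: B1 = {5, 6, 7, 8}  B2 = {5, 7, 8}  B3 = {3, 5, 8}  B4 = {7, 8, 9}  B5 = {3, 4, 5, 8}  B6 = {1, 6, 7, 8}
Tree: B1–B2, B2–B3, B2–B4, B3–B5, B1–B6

No — vertex 2 appears in no bag.

A tree decomposition must satisfy three properties: every vertex lies in some bag; for every edge, both endpoints lie together in some bag; and for every vertex, the bags containing it form a connected subtree. Here vertex 2 appears in no bag, so the decomposition is invalid.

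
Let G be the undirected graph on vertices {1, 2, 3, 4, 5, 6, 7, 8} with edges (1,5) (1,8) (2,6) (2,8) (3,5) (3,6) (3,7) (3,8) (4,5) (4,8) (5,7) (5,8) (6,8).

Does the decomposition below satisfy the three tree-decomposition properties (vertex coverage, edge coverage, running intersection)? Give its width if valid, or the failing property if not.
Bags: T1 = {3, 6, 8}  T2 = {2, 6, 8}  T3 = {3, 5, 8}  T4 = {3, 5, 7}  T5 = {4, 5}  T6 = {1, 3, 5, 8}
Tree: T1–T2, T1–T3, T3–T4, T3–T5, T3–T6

No — edge (8,4) lies in no bag.

A tree decomposition must satisfy three properties: every vertex lies in some bag; for every edge, both endpoints lie together in some bag; and for every vertex, the bags containing it form a connected subtree. Here edge (8,4) lies in no bag, so the decomposition is invalid.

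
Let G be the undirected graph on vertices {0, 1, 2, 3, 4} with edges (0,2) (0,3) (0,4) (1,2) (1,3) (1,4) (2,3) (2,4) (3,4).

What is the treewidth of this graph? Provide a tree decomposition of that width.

Every bag has size at most 4, so the width is 4 − 1 = 3 and tw(G) ≤ 3. On the other hand G contains the 4-clique {0, 2, 3, 4}. A clique must lie in a single bag of any decomposition, so no decomposition can have width below 3. Therefore the treewidth is 3.

Treewidth 3.
Bags: B1 = {1, 2, 3, 4}  B2 = {0, 2, 3, 4}
Tree: B1–B2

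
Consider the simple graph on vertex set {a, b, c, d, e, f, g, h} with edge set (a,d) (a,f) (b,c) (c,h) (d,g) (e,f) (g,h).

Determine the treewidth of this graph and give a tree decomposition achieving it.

Treewidth 1.
One optimal decomposition is:
Bags: B1 = {e, f}  B2 = {a, f}  B3 = {a, d}  B4 = {d, g}  B5 = {g, h}  B6 = {c, h}  B7 = {b, c}
Tree: B1–B2, B2–B3, B3–B4, B4–B5, B5–B6, B6–B7

The largest bag has 2 vertices, giving width 1; this decomposition certifies tw(G) ≤ 1. Since G has at least one edge (e.g. e–f), it is not an edgeless graph, so tw(G) ≥ 1. Therefore the treewidth is 1.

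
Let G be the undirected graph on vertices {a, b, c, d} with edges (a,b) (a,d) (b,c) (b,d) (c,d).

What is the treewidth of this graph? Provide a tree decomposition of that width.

Treewidth 2.
One optimal decomposition is:
Bags: B1 = {a, b, d}  B2 = {b, c, d}
Tree: B1–B2

Every bag has size at most 3, so the width is 3 − 1 = 2 and tw(G) ≤ 2. Conversely, {b, c, d} is a clique of size 3, and the vertices of any clique must share a bag in every tree decomposition; so some bag has ≥ 3 vertices and tw(G) ≥ 2. Combining the bounds, tw(G) = 2.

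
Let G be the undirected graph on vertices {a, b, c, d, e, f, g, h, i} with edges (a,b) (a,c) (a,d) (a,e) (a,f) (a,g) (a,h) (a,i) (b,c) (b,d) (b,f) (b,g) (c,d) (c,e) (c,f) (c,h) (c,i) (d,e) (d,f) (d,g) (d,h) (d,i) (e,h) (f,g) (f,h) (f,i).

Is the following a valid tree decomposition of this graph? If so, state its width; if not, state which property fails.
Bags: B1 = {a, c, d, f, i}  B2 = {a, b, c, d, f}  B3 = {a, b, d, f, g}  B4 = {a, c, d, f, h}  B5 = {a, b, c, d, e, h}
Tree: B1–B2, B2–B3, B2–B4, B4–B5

A tree decomposition must satisfy three properties: every vertex lies in some bag; for every edge, both endpoints lie together in some bag; and for every vertex, the bags containing it form a connected subtree. Here bags containing vertex b are not connected in the tree, so the decomposition is invalid.

No — bags containing vertex b are not connected in the tree.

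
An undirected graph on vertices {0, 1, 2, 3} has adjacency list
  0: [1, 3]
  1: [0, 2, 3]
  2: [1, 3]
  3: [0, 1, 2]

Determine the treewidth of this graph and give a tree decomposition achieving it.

Each bag holds 3 vertices, so the decomposition has width 2, which upper-bounds the treewidth. Conversely, {0, 1, 3} is a clique of size 3, and the vertices of any clique must share a bag in every tree decomposition; so some bag has ≥ 3 vertices and tw(G) ≥ 2. Combining the bounds, tw(G) = 2.

Treewidth 2.
One optimal decomposition is:
Bags: B1 = {0, 1, 3}  B2 = {1, 2, 3}
Tree: B1–B2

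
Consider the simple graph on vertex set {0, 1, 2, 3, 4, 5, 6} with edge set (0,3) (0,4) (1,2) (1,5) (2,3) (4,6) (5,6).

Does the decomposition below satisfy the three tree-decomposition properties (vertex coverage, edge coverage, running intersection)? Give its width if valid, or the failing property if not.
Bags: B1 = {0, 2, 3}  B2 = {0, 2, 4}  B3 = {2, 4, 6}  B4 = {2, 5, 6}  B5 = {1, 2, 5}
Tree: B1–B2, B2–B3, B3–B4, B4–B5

Yes; width 2.

Every vertex of G appears in some bag (union = {0, 1, 2, 3, 4, 5, 6}); every edge is covered by a bag; and for each vertex v the set of bags containing v is connected in the bag tree. The decomposition is therefore valid. The largest bag has 3 vertices, so the width is 2.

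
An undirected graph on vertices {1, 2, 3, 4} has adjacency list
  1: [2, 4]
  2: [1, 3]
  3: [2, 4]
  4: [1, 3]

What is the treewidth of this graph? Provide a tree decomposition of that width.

Treewidth 2.
One optimal decomposition is:
Bags: B1 = {1, 2, 4}  B2 = {2, 3, 4}
Tree: B1–B2

Each bag holds 3 vertices, so the decomposition has width 2, which upper-bounds the treewidth. For the lower bound, G contains the cycle 2–1–4–3–2, so G is not a forest; only forests have treewidth ≤ 1, hence tw(G) ≥ 2. The upper and lower bounds meet at 2, so that is the treewidth.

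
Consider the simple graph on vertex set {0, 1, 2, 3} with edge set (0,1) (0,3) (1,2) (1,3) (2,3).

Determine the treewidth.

A width-2 tree decomposition is:
Bags: B1 = {0, 1, 3}  B2 = {1, 2, 3}
Tree: B1–B2
Each bag holds 3 vertices, so the decomposition has width 2, which upper-bounds the treewidth. On the other hand G contains the 3-clique {0, 1, 3}. A clique must lie in a single bag of any decomposition, so no decomposition can have width below 2. Combining the bounds, tw(G) = 2.

2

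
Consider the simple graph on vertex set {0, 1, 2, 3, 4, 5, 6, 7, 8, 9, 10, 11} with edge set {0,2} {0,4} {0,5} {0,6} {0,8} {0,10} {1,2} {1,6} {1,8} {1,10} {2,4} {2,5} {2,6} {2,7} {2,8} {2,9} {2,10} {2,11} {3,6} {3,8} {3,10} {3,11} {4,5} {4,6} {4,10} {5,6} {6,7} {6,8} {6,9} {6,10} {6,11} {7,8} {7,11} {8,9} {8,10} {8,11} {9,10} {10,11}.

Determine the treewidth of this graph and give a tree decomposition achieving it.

Treewidth 4.
Bags: B1 = {2, 6, 8, 10, 11}  B2 = {0, 2, 6, 8, 10}  B3 = {0, 2, 4, 6, 10}  B4 = {2, 6, 7, 8, 11}  B5 = {3, 6, 8, 10, 11}  B6 = {2, 6, 8, 9, 10}  B7 = {1, 2, 6, 8, 10}  B8 = {0, 2, 4, 5, 6}
Tree: B1–B2, B2–B3, B1–B4, B1–B5, B2–B6, B2–B7, B3–B8

Each bag holds 5 vertices, so the decomposition has width 4, which upper-bounds the treewidth. For the lower bound, the 5 vertices {0, 2, 6, 8, 10} are pairwise adjacent, and any tree decomposition puts a clique entirely inside one bag — forcing width ≥ 4. The upper and lower bounds meet at 4, so that is the treewidth.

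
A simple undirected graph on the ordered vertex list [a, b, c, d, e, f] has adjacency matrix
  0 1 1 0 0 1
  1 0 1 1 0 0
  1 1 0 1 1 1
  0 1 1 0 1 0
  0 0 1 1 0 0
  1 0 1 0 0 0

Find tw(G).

2

A width-2 tree decomposition is:
Bags: B1 = {b, c, d}  B2 = {a, b, c}  B3 = {c, d, e}  B4 = {a, c, f}
Tree: B1–B2, B1–B3, B2–B4
Each bag holds 3 vertices, so the decomposition has width 2, which upper-bounds the treewidth. For the lower bound, the 3 vertices {c, d, e} are pairwise adjacent, and any tree decomposition puts a clique entirely inside one bag — forcing width ≥ 2. Hence tw(G) = 2 exactly.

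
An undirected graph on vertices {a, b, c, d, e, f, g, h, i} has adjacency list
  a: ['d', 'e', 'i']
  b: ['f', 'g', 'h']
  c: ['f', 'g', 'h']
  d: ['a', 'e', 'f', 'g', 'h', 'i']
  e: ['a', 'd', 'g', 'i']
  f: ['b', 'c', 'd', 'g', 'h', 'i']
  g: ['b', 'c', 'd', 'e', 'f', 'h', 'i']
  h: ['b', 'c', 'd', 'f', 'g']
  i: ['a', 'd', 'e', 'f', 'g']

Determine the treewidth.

3

A width-3 tree decomposition is:
Bags: B1 = {d, f, g, h}  B2 = {b, f, g, h}  B3 = {d, f, g, i}  B4 = {d, e, g, i}  B5 = {c, f, g, h}  B6 = {a, d, e, i}
Tree: B1–B2, B1–B3, B3–B4, B1–B5, B4–B6
Each bag holds 4 vertices, so the decomposition has width 3, which upper-bounds the treewidth. For the lower bound, the 4 vertices {d, e, g, i} are pairwise adjacent, and any tree decomposition puts a clique entirely inside one bag — forcing width ≥ 3. The upper and lower bounds meet at 3, so that is the treewidth.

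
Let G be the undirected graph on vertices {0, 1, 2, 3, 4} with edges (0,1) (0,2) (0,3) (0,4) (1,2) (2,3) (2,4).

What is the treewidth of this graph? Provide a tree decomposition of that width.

Treewidth 2.
Bags: B1 = {0, 1, 2}  B2 = {0, 2, 4}  B3 = {0, 2, 3}
Tree: B1–B2, B1–B3

Each bag holds 3 vertices, so the decomposition has width 2, which upper-bounds the treewidth. Conversely, {0, 1, 2} is a clique of size 3, and the vertices of any clique must share a bag in every tree decomposition; so some bag has ≥ 3 vertices and tw(G) ≥ 2. Therefore the treewidth is 2.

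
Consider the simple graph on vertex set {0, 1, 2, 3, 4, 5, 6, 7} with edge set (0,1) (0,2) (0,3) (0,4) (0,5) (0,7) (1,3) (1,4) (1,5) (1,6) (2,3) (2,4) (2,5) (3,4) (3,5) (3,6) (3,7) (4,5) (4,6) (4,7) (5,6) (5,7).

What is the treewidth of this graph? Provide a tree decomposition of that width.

Every bag has size at most 5, so the width is 5 − 1 = 4 and tw(G) ≤ 4. For the lower bound, the 5 vertices {0, 1, 3, 4, 5} are pairwise adjacent, and any tree decomposition puts a clique entirely inside one bag — forcing width ≥ 4. The upper and lower bounds meet at 4, so that is the treewidth.

Treewidth 4.
Bags: B1 = {0, 1, 3, 4, 5}  B2 = {0, 3, 4, 5, 7}  B3 = {0, 2, 3, 4, 5}  B4 = {1, 3, 4, 5, 6}
Tree: B1–B2, B1–B3, B1–B4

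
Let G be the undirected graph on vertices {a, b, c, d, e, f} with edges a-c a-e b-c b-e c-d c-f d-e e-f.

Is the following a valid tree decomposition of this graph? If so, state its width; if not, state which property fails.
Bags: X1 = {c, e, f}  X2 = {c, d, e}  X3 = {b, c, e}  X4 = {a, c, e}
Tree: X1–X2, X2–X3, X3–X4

Checking the three conditions: (i) the bags cover all of {a, b, c, d, e, f}; (ii) for each edge, some bag contains both endpoints; (iii) the bags containing any fixed vertex form a subtree. All hold, so the decomposition is valid with width 3 − 1 = 2.

Yes; width 2.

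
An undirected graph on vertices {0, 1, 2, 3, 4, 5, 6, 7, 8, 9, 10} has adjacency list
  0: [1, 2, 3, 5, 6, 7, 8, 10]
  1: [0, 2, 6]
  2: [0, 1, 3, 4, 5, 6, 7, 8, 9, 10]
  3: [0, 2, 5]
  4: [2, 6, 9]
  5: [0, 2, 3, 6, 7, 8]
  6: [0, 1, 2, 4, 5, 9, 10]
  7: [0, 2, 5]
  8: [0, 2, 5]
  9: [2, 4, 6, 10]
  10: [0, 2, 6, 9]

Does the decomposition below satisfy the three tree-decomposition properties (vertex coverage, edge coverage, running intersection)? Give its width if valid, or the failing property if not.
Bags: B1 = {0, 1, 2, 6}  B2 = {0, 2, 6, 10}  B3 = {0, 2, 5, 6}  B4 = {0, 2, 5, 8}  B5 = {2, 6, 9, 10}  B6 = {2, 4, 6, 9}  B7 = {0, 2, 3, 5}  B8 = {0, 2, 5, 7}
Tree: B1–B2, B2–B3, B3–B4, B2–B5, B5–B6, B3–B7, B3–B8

Every vertex of G appears in some bag (union = {0, 1, 2, 3, 4, 5, 6, 7, 8, 9, 10}); every edge is covered by a bag; and for each vertex v the set of bags containing v is connected in the bag tree. The decomposition is therefore valid. The largest bag has 4 vertices, so the width is 3.

Yes; width 3.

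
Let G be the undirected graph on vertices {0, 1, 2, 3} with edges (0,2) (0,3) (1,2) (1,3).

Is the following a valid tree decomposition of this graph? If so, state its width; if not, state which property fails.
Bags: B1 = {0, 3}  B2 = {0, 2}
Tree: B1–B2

No — vertex 1 appears in no bag.

A tree decomposition must satisfy three properties: every vertex lies in some bag; for every edge, both endpoints lie together in some bag; and for every vertex, the bags containing it form a connected subtree. Here vertex 1 appears in no bag, so the decomposition is invalid.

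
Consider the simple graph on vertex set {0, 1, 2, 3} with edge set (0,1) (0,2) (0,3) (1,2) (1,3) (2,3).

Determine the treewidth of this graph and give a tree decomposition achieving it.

With just one bag of size 4, the width is 4 − 1 = 3, so tw(G) ≤ 3. On the other hand G contains the 4-clique {0, 1, 2, 3}. A clique must lie in a single bag of any decomposition, so no decomposition can have width below 3. Hence tw(G) = 3 exactly.

Treewidth 3.
One optimal decomposition is:
Bags: B1 = {0, 1, 2, 3}
Tree: (single bag)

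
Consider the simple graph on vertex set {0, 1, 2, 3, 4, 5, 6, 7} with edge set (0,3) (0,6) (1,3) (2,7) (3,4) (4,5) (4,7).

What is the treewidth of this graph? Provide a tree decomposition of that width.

Each bag holds 2 vertices, so the decomposition has width 1, which upper-bounds the treewidth. Any graph with an edge has treewidth ≥ 1, and G has the edge 0–6. Hence tw(G) = 1 exactly.

Treewidth 1.
Bags: B1 = {0, 6}  B2 = {0, 3}  B3 = {3, 4}  B4 = {1, 3}  B5 = {4, 7}  B6 = {4, 5}  B7 = {2, 7}
Tree: B1–B2, B2–B3, B2–B4, B3–B5, B5–B6, B5–B7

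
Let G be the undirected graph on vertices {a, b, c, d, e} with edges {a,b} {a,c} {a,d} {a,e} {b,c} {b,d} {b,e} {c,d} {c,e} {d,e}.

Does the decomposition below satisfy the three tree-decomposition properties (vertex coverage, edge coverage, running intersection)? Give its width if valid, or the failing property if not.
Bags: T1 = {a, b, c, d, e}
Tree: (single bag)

Yes; width 4.

Vertex coverage: the bags together contain {a, b, c, d, e}, the full vertex set. Edge coverage: each edge of G has both endpoints in at least one bag. Running intersection: for every vertex, the bags containing it form a connected subtree. All three properties hold, so this is a valid tree decomposition of width max|bag| − 1 = 4, and hence tw(G) ≤ 4.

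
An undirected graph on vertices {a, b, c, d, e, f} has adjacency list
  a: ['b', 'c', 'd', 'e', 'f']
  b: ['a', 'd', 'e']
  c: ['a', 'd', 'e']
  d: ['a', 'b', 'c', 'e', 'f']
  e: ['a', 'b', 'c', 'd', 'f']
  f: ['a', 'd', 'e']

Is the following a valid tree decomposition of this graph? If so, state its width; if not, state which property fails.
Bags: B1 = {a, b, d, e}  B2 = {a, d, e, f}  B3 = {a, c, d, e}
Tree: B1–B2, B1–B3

Yes; width 3.

Every vertex of G appears in some bag (union = {a, b, c, d, e, f}); every edge is covered by a bag; and for each vertex v the set of bags containing v is connected in the bag tree. The decomposition is therefore valid. The largest bag has 4 vertices, so the width is 3.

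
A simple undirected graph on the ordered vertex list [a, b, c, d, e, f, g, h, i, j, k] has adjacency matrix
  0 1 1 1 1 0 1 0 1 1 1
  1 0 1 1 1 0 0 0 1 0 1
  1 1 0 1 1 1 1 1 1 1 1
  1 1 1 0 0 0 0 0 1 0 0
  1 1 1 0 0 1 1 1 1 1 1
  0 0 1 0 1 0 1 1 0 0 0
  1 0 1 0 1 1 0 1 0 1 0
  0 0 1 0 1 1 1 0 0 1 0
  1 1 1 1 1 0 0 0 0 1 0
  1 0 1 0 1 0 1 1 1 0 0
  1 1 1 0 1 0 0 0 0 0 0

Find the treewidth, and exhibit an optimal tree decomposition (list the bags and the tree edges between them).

Each bag holds 5 vertices, so the decomposition has width 4, which upper-bounds the treewidth. Conversely, {a, b, c, d, i} is a clique of size 5, and the vertices of any clique must share a bag in every tree decomposition; so some bag has ≥ 5 vertices and tw(G) ≥ 4. Combining the bounds, tw(G) = 4.

Treewidth 4.
Bags: B1 = {a, c, e, i, j}  B2 = {a, c, e, g, j}  B3 = {a, b, c, e, i}  B4 = {c, e, g, h, j}  B5 = {c, e, f, g, h}  B6 = {a, b, c, e, k}  B7 = {a, b, c, d, i}
Tree: B1–B2, B1–B3, B2–B4, B4–B5, B3–B6, B3–B7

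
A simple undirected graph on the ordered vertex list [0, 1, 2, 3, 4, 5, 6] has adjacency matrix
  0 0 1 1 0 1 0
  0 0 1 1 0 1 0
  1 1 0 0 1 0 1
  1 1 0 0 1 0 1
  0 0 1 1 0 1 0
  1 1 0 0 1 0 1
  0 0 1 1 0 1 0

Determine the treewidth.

A width-3 tree decomposition is:
Bags: B1 = {2, 3, 4, 5}  B2 = {0, 2, 3, 5}  B3 = {1, 2, 3, 5}  B4 = {2, 3, 5, 6}
Tree: B1–B2, B2–B3, B3–B4
Every bag has size at most 4, so the width is 4 − 1 = 3 and tw(G) ≤ 3. For the lower bound: the 4 vertex sets {2,4}, {0,5}, {3}, {1} are disjoint, each induces a connected subgraph, and every pair is joined by at least one edge of G. Contracting each set to a single vertex therefore yields K_{4} as a minor, and since treewidth is minor-monotone, tw(G) ≥ tw(K_{4}) = 3. Combining the bounds, tw(G) = 3.

3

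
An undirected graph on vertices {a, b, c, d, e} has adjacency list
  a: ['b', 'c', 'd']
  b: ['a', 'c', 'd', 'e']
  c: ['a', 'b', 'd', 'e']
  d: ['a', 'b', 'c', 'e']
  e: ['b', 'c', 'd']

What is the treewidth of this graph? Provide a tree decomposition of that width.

The largest bag has 4 vertices, giving width 3; this decomposition certifies tw(G) ≤ 3. Conversely, {b, c, d, e} is a clique of size 4, and the vertices of any clique must share a bag in every tree decomposition; so some bag has ≥ 4 vertices and tw(G) ≥ 3. Hence tw(G) = 3 exactly.

Treewidth 3.
One such decomposition:
Bags: B1 = {b, c, d, e}  B2 = {a, b, c, d}
Tree: B1–B2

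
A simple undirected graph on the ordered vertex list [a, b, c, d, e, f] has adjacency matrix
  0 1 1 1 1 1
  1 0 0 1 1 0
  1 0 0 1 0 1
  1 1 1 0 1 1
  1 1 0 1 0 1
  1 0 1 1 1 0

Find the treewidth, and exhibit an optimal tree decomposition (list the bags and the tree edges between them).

The largest bag has 4 vertices, giving width 3; this decomposition certifies tw(G) ≤ 3. On the other hand G contains the 4-clique {a, d, e, f}. A clique must lie in a single bag of any decomposition, so no decomposition can have width below 3. Combining the bounds, tw(G) = 3.

Treewidth 3.
Bags: B1 = {a, d, e, f}  B2 = {a, c, d, f}  B3 = {a, b, d, e}
Tree: B1–B2, B1–B3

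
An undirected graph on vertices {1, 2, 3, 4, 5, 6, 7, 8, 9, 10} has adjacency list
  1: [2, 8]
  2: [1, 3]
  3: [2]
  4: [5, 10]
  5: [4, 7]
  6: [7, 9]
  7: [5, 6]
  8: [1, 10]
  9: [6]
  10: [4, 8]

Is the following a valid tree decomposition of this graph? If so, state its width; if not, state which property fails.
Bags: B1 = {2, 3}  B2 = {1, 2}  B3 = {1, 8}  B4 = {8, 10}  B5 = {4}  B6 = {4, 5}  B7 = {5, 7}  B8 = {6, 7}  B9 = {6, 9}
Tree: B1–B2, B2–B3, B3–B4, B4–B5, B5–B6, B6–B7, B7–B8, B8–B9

No — edge (10,4) lies in no bag.

A tree decomposition must satisfy three properties: every vertex lies in some bag; for every edge, both endpoints lie together in some bag; and for every vertex, the bags containing it form a connected subtree. Here edge (10,4) lies in no bag, so the decomposition is invalid.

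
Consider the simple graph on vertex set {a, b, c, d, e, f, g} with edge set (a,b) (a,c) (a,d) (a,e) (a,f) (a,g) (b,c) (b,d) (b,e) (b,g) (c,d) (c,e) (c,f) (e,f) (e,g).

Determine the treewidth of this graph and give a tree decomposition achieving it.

The largest bag has 4 vertices, giving width 3; this decomposition certifies tw(G) ≤ 3. For the lower bound, the 4 vertices {a, c, e, f} are pairwise adjacent, and any tree decomposition puts a clique entirely inside one bag — forcing width ≥ 3. The upper and lower bounds meet at 3, so that is the treewidth.

Treewidth 3.
Bags: B1 = {a, b, c, e}  B2 = {a, b, e, g}  B3 = {a, b, c, d}  B4 = {a, c, e, f}
Tree: B1–B2, B1–B3, B1–B4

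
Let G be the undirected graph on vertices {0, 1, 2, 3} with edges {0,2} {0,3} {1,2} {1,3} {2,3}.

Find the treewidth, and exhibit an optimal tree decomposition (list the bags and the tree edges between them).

Treewidth 2.
One optimal decomposition is:
Bags: B1 = {0, 2, 3}  B2 = {1, 2, 3}
Tree: B1–B2

Each bag holds 3 vertices, so the decomposition has width 2, which upper-bounds the treewidth. For the lower bound, the 3 vertices {0, 2, 3} are pairwise adjacent, and any tree decomposition puts a clique entirely inside one bag — forcing width ≥ 2. Therefore the treewidth is 2.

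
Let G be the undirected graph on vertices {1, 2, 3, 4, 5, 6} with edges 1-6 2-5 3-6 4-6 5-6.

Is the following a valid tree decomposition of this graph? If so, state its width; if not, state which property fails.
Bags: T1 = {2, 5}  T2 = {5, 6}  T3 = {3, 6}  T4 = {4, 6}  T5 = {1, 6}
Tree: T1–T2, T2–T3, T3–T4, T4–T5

Vertex coverage: the bags together contain {1, 2, 3, 4, 5, 6}, the full vertex set. Edge coverage: each edge of G has both endpoints in at least one bag. Running intersection: for every vertex, the bags containing it form a connected subtree. All three properties hold, so this is a valid tree decomposition of width max|bag| − 1 = 1, and hence tw(G) ≤ 1.

Yes; width 1.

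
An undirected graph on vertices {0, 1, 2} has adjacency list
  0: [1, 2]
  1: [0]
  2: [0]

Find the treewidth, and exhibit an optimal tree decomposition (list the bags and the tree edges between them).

Treewidth 1.
One optimal decomposition is:
Bags: B1 = {0, 2}  B2 = {0, 1}
Tree: B1–B2

Each bag holds 2 vertices, so the decomposition has width 1, which upper-bounds the treewidth. Any graph with an edge has treewidth ≥ 1, and G has the edge 2–0. Combining the bounds, tw(G) = 1.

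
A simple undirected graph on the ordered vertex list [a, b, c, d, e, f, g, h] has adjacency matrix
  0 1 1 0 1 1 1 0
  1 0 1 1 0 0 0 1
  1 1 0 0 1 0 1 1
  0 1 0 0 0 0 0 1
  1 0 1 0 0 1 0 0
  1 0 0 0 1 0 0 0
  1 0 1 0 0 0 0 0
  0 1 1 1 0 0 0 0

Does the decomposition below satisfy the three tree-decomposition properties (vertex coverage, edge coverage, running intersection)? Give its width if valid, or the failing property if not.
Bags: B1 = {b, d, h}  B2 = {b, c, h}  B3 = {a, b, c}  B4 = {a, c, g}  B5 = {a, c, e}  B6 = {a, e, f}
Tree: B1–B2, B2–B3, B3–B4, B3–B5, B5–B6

Checking the three conditions: (i) the bags cover all of {a, b, c, d, e, f, g, h}; (ii) for each edge, some bag contains both endpoints; (iii) the bags containing any fixed vertex form a subtree. All hold, so the decomposition is valid with width 3 − 1 = 2.

Yes; width 2.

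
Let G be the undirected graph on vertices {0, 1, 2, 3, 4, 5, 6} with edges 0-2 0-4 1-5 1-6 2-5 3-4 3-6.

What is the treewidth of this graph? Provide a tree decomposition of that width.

Every bag has size at most 3, so the width is 3 − 1 = 2 and tw(G) ≤ 2. The edges 5–1–6–3–4–0–2–5 form a cycle, so G is not a tree and its treewidth is at least 2. Combining the bounds, tw(G) = 2.

Treewidth 2.
One such decomposition:
Bags: B1 = {1, 5, 6}  B2 = {3, 5, 6}  B3 = {3, 4, 5}  B4 = {0, 4, 5}  B5 = {0, 2, 5}
Tree: B1–B2, B2–B3, B3–B4, B4–B5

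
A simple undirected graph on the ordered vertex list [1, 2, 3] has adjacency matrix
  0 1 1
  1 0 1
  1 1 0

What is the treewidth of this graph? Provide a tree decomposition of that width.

A single bag containing all 3 vertices is trivially a valid decomposition of width 2. Conversely, {1, 2, 3} is a clique of size 3, and the vertices of any clique must share a bag in every tree decomposition; so some bag has ≥ 3 vertices and tw(G) ≥ 2. Hence tw(G) = 2 exactly.

Treewidth 2.
Bags: B1 = {1, 2, 3}
Tree: (single bag)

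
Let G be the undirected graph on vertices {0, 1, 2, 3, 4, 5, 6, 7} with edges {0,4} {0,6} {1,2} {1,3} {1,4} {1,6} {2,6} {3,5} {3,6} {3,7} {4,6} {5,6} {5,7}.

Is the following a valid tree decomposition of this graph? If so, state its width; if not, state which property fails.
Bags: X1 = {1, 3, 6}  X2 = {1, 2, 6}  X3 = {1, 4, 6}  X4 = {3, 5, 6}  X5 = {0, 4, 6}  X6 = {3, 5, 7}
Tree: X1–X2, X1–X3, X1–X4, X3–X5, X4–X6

Every vertex of G appears in some bag (union = {0, 1, 2, 3, 4, 5, 6, 7}); every edge is covered by a bag; and for each vertex v the set of bags containing v is connected in the bag tree. The decomposition is therefore valid. The largest bag has 3 vertices, so the width is 2.

Yes; width 2.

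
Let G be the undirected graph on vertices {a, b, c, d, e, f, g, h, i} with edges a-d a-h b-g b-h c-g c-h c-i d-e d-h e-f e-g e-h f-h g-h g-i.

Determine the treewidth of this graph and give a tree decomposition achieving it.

Each bag holds 3 vertices, so the decomposition has width 2, which upper-bounds the treewidth. For the lower bound, the 3 vertices {d, e, h} are pairwise adjacent, and any tree decomposition puts a clique entirely inside one bag — forcing width ≥ 2. Hence tw(G) = 2 exactly.

Treewidth 2.
One such decomposition:
Bags: B1 = {e, g, h}  B2 = {c, g, h}  B3 = {b, g, h}  B4 = {d, e, h}  B5 = {e, f, h}  B6 = {a, d, h}  B7 = {c, g, i}
Tree: B1–B2, B1–B3, B1–B4, B4–B5, B4–B6, B2–B7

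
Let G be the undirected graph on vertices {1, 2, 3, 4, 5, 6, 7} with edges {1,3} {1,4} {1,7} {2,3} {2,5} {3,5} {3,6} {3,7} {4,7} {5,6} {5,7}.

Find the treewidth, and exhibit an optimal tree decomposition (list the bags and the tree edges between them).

Treewidth 2.
Bags: B1 = {3, 5, 7}  B2 = {2, 3, 5}  B3 = {3, 5, 6}  B4 = {1, 3, 7}  B5 = {1, 4, 7}
Tree: B1–B2, B1–B3, B1–B4, B4–B5

Every bag has size at most 3, so the width is 3 − 1 = 2 and tw(G) ≤ 2. For the lower bound, the 3 vertices {1, 3, 7} are pairwise adjacent, and any tree decomposition puts a clique entirely inside one bag — forcing width ≥ 2. The upper and lower bounds meet at 2, so that is the treewidth.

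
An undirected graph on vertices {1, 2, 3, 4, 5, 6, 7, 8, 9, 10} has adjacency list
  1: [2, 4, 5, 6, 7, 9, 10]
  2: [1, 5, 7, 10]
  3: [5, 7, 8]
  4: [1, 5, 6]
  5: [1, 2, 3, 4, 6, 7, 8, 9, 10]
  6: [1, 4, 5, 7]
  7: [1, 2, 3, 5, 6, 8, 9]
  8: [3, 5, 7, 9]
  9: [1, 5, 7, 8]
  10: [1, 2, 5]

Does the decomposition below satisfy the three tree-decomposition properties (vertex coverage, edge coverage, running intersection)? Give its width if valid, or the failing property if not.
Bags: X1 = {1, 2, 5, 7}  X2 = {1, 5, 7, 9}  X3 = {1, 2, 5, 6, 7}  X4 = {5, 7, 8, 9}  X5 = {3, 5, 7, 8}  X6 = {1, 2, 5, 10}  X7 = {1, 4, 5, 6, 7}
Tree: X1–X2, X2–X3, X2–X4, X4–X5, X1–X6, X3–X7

A tree decomposition must satisfy three properties: every vertex lies in some bag; for every edge, both endpoints lie together in some bag; and for every vertex, the bags containing it form a connected subtree. Here bags containing vertex 2 are not connected in the tree, so the decomposition is invalid.

No — bags containing vertex 2 are not connected in the tree.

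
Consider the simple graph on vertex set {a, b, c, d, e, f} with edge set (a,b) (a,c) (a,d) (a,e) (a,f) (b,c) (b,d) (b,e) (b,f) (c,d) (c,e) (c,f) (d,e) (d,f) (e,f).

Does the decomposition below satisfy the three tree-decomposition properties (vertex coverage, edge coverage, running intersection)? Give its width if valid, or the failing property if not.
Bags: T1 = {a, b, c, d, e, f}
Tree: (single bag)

Yes; width 5.

Every vertex of G appears in some bag (union = {a, b, c, d, e, f}); every edge is covered by a bag; and for each vertex v the set of bags containing v is connected in the bag tree. The decomposition is therefore valid. The largest bag has 6 vertices, so the width is 5.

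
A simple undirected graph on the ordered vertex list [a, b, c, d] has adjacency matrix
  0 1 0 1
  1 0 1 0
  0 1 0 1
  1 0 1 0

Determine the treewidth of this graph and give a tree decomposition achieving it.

Treewidth 2.
One optimal decomposition is:
Bags: B1 = {b, c, d}  B2 = {a, b, d}
Tree: B1–B2

Every bag has size at most 3, so the width is 3 − 1 = 2 and tw(G) ≤ 2. For the lower bound, G contains the cycle b–c–d–a–b, so G is not a forest; only forests have treewidth ≤ 1, hence tw(G) ≥ 2. Hence tw(G) = 2 exactly.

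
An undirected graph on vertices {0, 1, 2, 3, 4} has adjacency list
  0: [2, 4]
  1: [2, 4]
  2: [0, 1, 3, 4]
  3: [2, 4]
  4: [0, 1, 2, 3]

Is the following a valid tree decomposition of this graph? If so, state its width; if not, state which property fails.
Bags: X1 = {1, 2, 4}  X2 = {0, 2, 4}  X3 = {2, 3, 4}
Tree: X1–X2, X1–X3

Checking the three conditions: (i) the bags cover all of {0, 1, 2, 3, 4}; (ii) for each edge, some bag contains both endpoints; (iii) the bags containing any fixed vertex form a subtree. All hold, so the decomposition is valid with width 3 − 1 = 2.

Yes; width 2.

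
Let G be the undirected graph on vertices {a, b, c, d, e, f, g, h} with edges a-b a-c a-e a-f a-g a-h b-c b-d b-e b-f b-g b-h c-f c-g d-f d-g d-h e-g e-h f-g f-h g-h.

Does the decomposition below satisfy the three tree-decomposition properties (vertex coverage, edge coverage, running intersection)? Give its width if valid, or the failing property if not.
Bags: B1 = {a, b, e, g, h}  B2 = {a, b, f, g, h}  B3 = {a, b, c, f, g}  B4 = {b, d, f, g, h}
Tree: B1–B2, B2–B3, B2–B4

Every vertex of G appears in some bag (union = {a, b, c, d, e, f, g, h}); every edge is covered by a bag; and for each vertex v the set of bags containing v is connected in the bag tree. The decomposition is therefore valid. The largest bag has 5 vertices, so the width is 4.

Yes; width 4.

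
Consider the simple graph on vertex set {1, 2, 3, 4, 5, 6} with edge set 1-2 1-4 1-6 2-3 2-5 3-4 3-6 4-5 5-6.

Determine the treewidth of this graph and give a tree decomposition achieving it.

The largest bag has 4 vertices, giving width 3; this decomposition certifies tw(G) ≤ 3. For the lower bound: the 4 vertex sets {1,2}, {3,4}, {5}, {6} are disjoint, each induces a connected subgraph, and every pair is joined by at least one edge of G. Contracting each set to a single vertex therefore yields K_{4} as a minor, and since treewidth is minor-monotone, tw(G) ≥ tw(K_{4}) = 3. Combining the bounds, tw(G) = 3.

Treewidth 3.
One such decomposition:
Bags: B1 = {1, 2, 3, 5}  B2 = {1, 3, 4, 5}  B3 = {1, 3, 5, 6}
Tree: B1–B2, B2–B3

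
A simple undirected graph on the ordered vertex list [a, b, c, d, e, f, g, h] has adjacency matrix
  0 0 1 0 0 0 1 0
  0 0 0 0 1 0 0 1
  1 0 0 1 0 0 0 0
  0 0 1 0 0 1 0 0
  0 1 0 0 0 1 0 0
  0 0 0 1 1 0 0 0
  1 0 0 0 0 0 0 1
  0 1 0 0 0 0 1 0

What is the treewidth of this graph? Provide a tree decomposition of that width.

Treewidth 2.
One such decomposition:
Bags: B1 = {a, c, d}  B2 = {a, d, g}  B3 = {d, g, h}  B4 = {b, d, h}  B5 = {b, d, e}  B6 = {d, e, f}
Tree: B1–B2, B2–B3, B3–B4, B4–B5, B5–B6

Every bag has size at most 3, so the width is 3 − 1 = 2 and tw(G) ≤ 2. Since d–c–a–g–h–b–e–f–d is a cycle in G, G is not acyclic. Forests are exactly the graphs of treewidth ≤ 1, so tw(G) ≥ 2. Combining the bounds, tw(G) = 2.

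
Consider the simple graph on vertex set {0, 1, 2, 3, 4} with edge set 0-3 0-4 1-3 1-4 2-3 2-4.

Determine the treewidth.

A width-2 tree decomposition is:
Bags: B1 = {2, 3, 4}  B2 = {1, 3, 4}  B3 = {0, 3, 4}
Tree: B1–B2, B2–B3
Every bag has size at most 3, so the width is 3 − 1 = 2 and tw(G) ≤ 2. The edges 4–2–3–1–4 form a cycle, so G is not a tree and its treewidth is at least 2. Combining the bounds, tw(G) = 2.

2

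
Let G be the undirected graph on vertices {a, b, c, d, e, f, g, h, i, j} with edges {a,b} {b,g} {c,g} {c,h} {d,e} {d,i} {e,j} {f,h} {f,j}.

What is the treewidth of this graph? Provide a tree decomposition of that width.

Treewidth 1.
Bags: B1 = {a, b}  B2 = {b, g}  B3 = {c, g}  B4 = {c, h}  B5 = {f, h}  B6 = {f, j}  B7 = {e, j}  B8 = {d, e}  B9 = {d, i}
Tree: B1–B2, B2–B3, B3–B4, B4–B5, B5–B6, B6–B7, B7–B8, B8–B9

Every bag has size at most 2, so the width is 2 − 1 = 1 and tw(G) ≤ 1. Since G has at least one edge (e.g. a–b), it is not an edgeless graph, so tw(G) ≥ 1. The upper and lower bounds meet at 1, so that is the treewidth.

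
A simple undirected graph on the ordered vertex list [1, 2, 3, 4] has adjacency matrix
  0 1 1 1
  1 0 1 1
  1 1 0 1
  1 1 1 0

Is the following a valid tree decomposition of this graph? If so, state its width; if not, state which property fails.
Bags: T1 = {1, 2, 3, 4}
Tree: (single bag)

Yes; width 3.

Checking the three conditions: (i) the bags cover all of {1, 2, 3, 4}; (ii) for each edge, some bag contains both endpoints; (iii) the bags containing any fixed vertex form a subtree. All hold, so the decomposition is valid with width 4 − 1 = 3.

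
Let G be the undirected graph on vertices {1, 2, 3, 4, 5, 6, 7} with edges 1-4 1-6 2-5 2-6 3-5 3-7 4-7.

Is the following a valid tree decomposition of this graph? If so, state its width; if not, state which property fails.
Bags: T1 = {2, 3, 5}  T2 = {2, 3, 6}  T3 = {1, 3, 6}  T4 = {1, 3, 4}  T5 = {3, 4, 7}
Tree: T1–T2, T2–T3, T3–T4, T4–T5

Yes; width 2.

Vertex coverage: the bags together contain {1, 2, 3, 4, 5, 6, 7}, the full vertex set. Edge coverage: each edge of G has both endpoints in at least one bag. Running intersection: for every vertex, the bags containing it form a connected subtree. All three properties hold, so this is a valid tree decomposition of width max|bag| − 1 = 2, and hence tw(G) ≤ 2.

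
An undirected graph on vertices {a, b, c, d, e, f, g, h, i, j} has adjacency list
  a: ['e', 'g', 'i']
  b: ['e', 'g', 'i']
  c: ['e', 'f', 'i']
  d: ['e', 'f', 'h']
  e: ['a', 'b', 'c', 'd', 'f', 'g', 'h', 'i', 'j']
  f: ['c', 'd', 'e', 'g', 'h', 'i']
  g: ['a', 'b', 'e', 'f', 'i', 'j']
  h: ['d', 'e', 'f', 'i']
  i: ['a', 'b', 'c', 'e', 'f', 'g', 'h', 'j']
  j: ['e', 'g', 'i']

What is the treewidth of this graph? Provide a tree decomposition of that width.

Treewidth 3.
One such decomposition:
Bags: B1 = {b, e, g, i}  B2 = {a, e, g, i}  B3 = {e, f, g, i}  B4 = {e, f, h, i}  B5 = {c, e, f, i}  B6 = {e, g, i, j}  B7 = {d, e, f, h}
Tree: B1–B2, B2–B3, B3–B4, B4–B5, B1–B6, B4–B7

Each bag holds 4 vertices, so the decomposition has width 3, which upper-bounds the treewidth. Conversely, {d, e, f, h} is a clique of size 4, and the vertices of any clique must share a bag in every tree decomposition; so some bag has ≥ 4 vertices and tw(G) ≥ 3. The upper and lower bounds meet at 3, so that is the treewidth.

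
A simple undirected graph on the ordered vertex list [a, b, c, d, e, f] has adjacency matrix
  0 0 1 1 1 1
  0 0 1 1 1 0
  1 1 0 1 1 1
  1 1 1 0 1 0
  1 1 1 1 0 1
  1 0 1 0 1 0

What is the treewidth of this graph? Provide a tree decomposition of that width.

Treewidth 3.
One optimal decomposition is:
Bags: B1 = {b, c, d, e}  B2 = {a, c, d, e}  B3 = {a, c, e, f}
Tree: B1–B2, B2–B3

Each bag holds 4 vertices, so the decomposition has width 3, which upper-bounds the treewidth. Conversely, {a, c, d, e} is a clique of size 4, and the vertices of any clique must share a bag in every tree decomposition; so some bag has ≥ 4 vertices and tw(G) ≥ 3. The upper and lower bounds meet at 3, so that is the treewidth.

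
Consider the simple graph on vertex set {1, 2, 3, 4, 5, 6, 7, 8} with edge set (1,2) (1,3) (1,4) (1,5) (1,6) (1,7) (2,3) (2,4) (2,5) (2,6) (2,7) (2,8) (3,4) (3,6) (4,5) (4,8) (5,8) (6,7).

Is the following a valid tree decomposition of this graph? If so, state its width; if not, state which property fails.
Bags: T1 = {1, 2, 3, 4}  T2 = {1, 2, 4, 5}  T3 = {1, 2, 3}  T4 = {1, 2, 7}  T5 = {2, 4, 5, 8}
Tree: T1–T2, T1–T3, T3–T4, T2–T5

No — vertex 6 appears in no bag.

A tree decomposition must satisfy three properties: every vertex lies in some bag; for every edge, both endpoints lie together in some bag; and for every vertex, the bags containing it form a connected subtree. Here vertex 6 appears in no bag, so the decomposition is invalid.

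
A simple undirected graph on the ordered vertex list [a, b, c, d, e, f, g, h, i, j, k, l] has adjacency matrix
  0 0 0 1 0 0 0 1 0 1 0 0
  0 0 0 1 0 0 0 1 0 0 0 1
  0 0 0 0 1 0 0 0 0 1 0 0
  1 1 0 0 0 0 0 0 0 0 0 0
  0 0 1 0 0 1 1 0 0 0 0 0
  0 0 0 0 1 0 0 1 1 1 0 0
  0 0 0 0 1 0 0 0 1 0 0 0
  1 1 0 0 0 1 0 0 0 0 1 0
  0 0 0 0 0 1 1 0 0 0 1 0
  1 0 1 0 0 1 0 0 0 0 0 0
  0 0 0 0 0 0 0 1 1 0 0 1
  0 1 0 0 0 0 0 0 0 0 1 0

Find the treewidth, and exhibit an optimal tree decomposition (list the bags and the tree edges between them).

Every bag has size at most 4, so the width is 4 − 1 = 3 and tw(G) ≤ 3. For the lower bound: the 4 vertex sets {b,d,l}, {a}, {h}, {f,i,j,k} are disjoint, each induces a connected subgraph, and every pair is joined by at least one edge of G. Contracting each set to a single vertex therefore yields K_{4} as a minor, and since treewidth is minor-monotone, tw(G) ≥ tw(K_{4}) = 3. Combining the bounds, tw(G) = 3.

Treewidth 3.
One optimal decomposition is:
Bags: B1 = {a, b, d, l}  B2 = {a, b, h, l}  B3 = {a, h, k, l}  B4 = {a, h, j, k}  B5 = {f, h, j, k}  B6 = {f, i, j, k}  B7 = {c, f, i, j}  B8 = {c, e, f, i}  B9 = {c, e, g, i}
Tree: B1–B2, B2–B3, B3–B4, B4–B5, B5–B6, B6–B7, B7–B8, B8–B9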